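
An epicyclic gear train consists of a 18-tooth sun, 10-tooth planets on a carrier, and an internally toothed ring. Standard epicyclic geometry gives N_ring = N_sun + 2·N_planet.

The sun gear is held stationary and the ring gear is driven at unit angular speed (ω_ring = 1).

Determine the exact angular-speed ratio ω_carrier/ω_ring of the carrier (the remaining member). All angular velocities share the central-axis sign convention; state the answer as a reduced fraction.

19/28

N_ring = 18 + 2·10 = 38
18(ω_s−ω_c) = −38(ω_r−ω_c),  ω_s=0, ω_r=1
18(0−ω_c) = −38(1−ω_c)  ⇒  56ω_c = 38  ⇒  ω_c = 19/28
ω_c/ω_r = 19/28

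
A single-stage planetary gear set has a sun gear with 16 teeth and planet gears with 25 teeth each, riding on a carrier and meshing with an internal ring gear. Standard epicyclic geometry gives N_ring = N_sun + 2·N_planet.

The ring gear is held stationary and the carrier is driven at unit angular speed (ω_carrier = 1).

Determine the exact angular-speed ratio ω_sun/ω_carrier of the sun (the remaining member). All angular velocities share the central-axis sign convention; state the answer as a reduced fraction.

N_ring = 16 + 2·25 = 66
16(ω_s−ω_c) = −66(ω_r−ω_c),  ω_r=0, ω_c=1
ω_s = 1 − (66/16)(0−1) = 41/8
ω_s/ω_c = 41/8

41/8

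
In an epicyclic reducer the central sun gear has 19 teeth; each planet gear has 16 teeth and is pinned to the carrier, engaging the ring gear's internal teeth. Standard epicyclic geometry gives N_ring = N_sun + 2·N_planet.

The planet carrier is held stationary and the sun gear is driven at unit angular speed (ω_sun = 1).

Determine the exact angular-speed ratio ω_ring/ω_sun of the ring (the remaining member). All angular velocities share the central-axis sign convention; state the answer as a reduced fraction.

N_ring = 19 + 2·16 = 51
19(ω_s−ω_c) = −51(ω_r−ω_c),  ω_c=0, ω_s=1
ω_r = 0 − (19/51)(1−0) = -19/51
ω_r/ω_s = -19/51

-19/51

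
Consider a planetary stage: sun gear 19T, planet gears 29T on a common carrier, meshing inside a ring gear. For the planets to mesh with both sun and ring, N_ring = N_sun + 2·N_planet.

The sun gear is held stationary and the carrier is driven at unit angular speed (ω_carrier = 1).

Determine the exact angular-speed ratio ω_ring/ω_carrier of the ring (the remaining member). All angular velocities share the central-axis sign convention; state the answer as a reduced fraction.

N_ring = 19 + 2·29 = 77
19(ω_s−ω_c) = −77(ω_r−ω_c),  ω_s=0, ω_c=1
ω_r = 1 − (19/77)(0−1) = 96/77
ω_r/ω_c = 96/77

96/77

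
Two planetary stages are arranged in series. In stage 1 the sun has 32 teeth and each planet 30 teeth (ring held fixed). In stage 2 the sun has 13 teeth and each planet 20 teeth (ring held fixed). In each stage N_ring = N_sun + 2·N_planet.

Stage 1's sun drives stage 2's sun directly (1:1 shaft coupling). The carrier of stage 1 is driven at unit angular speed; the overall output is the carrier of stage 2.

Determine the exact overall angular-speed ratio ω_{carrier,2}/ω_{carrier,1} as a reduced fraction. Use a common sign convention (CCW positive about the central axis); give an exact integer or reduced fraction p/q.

Stage 1: N_ring = 32 + 2·30 = 92
Stage 1: 32(ω_s−ω_c) = −92(ω_r−ω_c),  ω_r=0, ω_c=1
Stage 1: ω_s = 1 − (92/32)(0−1) = 31/8
  ⇒ ω_s¹/ω_c¹ = 31/8
Stage 2: N_ring = 13 + 2·20 = 53
Stage 2: 13(ω_s−ω_c) = −53(ω_r−ω_c),  ω_r=0, ω_s=1
Stage 2: 13(1−ω_c) = −53(0−ω_c)  ⇒  66ω_c = 13  ⇒  ω_c = 13/66
  ⇒ ω_c²/ω_s² = 13/66
Coupling ω_s² = ω_s¹ ⇒ overall = 31/8 × 13/66 = 403/528

403/528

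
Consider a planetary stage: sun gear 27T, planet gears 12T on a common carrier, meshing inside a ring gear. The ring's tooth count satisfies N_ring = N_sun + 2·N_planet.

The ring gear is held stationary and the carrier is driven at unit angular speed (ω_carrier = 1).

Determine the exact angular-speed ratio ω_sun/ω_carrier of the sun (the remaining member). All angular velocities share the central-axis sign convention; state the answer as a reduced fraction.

26/9

N_ring = 27 + 2·12 = 51
27(ω_s−ω_c) = −51(ω_r−ω_c),  ω_r=0, ω_c=1
ω_s = 1 − (51/27)(0−1) = 26/9
ω_s/ω_c = 26/9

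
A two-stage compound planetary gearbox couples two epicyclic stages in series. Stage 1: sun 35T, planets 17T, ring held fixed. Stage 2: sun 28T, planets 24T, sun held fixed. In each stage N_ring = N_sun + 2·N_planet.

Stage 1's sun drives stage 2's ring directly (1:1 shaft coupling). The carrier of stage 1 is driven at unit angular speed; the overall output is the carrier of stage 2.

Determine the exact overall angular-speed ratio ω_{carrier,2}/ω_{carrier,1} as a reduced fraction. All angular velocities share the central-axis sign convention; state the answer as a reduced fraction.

76/35

Stage 1: N_ring = 35 + 2·17 = 69
Stage 1: 35(ω_s−ω_c) = −69(ω_r−ω_c),  ω_r=0, ω_c=1
Stage 1: ω_s = 1 − (69/35)(0−1) = 104/35
  ⇒ ω_s¹/ω_c¹ = 104/35
Stage 2: N_ring = 28 + 2·24 = 76
Stage 2: 28(ω_s−ω_c) = −76(ω_r−ω_c),  ω_s=0, ω_r=1
Stage 2: 28(0−ω_c) = −76(1−ω_c)  ⇒  104ω_c = 76  ⇒  ω_c = 19/26
  ⇒ ω_c²/ω_r² = 19/26
Coupling ω_r² = ω_s¹ ⇒ overall = 104/35 × 19/26 = 76/35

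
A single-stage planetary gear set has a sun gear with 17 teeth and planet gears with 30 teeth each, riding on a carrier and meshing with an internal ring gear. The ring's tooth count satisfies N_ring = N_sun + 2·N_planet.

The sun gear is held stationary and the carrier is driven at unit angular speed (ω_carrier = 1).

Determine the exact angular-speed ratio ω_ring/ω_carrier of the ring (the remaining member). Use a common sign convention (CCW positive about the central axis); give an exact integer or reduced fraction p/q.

N_ring = 17 + 2·30 = 77
17(ω_s−ω_c) = −77(ω_r−ω_c),  ω_s=0, ω_c=1
ω_r = 1 − (17/77)(0−1) = 94/77
ω_r/ω_c = 94/77

94/77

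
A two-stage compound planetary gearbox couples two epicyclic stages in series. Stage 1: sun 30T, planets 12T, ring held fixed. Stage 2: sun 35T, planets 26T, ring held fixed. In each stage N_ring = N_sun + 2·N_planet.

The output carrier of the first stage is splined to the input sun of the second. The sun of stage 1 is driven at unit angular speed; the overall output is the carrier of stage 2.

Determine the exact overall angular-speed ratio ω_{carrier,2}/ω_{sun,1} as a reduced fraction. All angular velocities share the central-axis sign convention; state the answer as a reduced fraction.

Stage 1: N_ring = 30 + 2·12 = 54
Stage 1: 30(ω_s−ω_c) = −54(ω_r−ω_c),  ω_r=0, ω_s=1
Stage 1: 30(1−ω_c) = −54(0−ω_c)  ⇒  84ω_c = 30  ⇒  ω_c = 5/14
  ⇒ ω_c¹/ω_s¹ = 5/14
Stage 2: N_ring = 35 + 2·26 = 87
Stage 2: 35(ω_s−ω_c) = −87(ω_r−ω_c),  ω_r=0, ω_s=1
Stage 2: 35(1−ω_c) = −87(0−ω_c)  ⇒  122ω_c = 35  ⇒  ω_c = 35/122
  ⇒ ω_c²/ω_s² = 35/122
Coupling ω_s² = ω_c¹ ⇒ overall = 5/14 × 35/122 = 25/244

25/244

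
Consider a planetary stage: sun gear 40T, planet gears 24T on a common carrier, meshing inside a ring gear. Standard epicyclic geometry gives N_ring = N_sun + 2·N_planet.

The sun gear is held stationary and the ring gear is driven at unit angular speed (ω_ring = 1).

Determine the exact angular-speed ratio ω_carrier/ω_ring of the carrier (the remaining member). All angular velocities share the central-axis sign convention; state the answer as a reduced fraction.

N_ring = 40 + 2·24 = 88
40(ω_s−ω_c) = −88(ω_r−ω_c),  ω_s=0, ω_r=1
40(0−ω_c) = −88(1−ω_c)  ⇒  128ω_c = 88  ⇒  ω_c = 11/16
ω_c/ω_r = 11/16

11/16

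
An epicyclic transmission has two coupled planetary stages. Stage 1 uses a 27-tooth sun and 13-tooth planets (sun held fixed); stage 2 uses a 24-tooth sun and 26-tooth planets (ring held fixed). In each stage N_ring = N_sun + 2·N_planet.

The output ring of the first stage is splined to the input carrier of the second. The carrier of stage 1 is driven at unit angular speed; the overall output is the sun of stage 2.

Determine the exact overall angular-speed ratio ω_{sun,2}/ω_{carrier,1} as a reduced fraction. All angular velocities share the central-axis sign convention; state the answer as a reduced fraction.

Stage 1: N_ring = 27 + 2·13 = 53
Stage 1: 27(ω_s−ω_c) = −53(ω_r−ω_c),  ω_s=0, ω_c=1
Stage 1: ω_r = 1 − (27/53)(0−1) = 80/53
  ⇒ ω_r¹/ω_c¹ = 80/53
Stage 2: N_ring = 24 + 2·26 = 76
Stage 2: 24(ω_s−ω_c) = −76(ω_r−ω_c),  ω_r=0, ω_c=1
Stage 2: ω_s = 1 − (76/24)(0−1) = 25/6
  ⇒ ω_s²/ω_c² = 25/6
Coupling ω_c² = ω_r¹ ⇒ overall = 80/53 × 25/6 = 1000/159

1000/159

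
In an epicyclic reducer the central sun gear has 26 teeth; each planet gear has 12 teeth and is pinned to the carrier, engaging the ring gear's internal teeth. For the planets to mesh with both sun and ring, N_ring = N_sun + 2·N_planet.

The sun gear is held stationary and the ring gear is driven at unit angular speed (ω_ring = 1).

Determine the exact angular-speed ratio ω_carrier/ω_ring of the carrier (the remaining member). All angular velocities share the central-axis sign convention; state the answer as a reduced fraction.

25/38

N_ring = 26 + 2·12 = 50
26(ω_s−ω_c) = −50(ω_r−ω_c),  ω_s=0, ω_r=1
26(0−ω_c) = −50(1−ω_c)  ⇒  76ω_c = 50  ⇒  ω_c = 25/38
ω_c/ω_r = 25/38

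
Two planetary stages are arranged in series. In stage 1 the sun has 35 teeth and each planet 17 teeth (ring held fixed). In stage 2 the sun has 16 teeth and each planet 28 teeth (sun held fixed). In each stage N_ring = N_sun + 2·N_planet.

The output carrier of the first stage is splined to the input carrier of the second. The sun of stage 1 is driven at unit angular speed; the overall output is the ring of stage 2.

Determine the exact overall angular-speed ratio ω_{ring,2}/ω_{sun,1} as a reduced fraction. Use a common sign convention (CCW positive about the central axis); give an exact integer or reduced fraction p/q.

385/936

Stage 1: N_ring = 35 + 2·17 = 69
Stage 1: 35(ω_s−ω_c) = −69(ω_r−ω_c),  ω_r=0, ω_s=1
Stage 1: 35(1−ω_c) = −69(0−ω_c)  ⇒  104ω_c = 35  ⇒  ω_c = 35/104
  ⇒ ω_c¹/ω_s¹ = 35/104
Stage 2: N_ring = 16 + 2·28 = 72
Stage 2: 16(ω_s−ω_c) = −72(ω_r−ω_c),  ω_s=0, ω_c=1
Stage 2: ω_r = 1 − (16/72)(0−1) = 11/9
  ⇒ ω_r²/ω_c² = 11/9
Coupling ω_c² = ω_c¹ ⇒ overall = 35/104 × 11/9 = 385/936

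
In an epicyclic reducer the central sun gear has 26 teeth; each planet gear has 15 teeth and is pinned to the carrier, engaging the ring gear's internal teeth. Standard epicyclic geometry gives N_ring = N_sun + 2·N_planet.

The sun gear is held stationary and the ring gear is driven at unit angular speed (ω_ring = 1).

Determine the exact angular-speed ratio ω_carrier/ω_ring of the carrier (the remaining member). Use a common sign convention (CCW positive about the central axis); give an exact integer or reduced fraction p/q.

28/41

N_ring = 26 + 2·15 = 56
26(ω_s−ω_c) = −56(ω_r−ω_c),  ω_s=0, ω_r=1
26(0−ω_c) = −56(1−ω_c)  ⇒  82ω_c = 56  ⇒  ω_c = 28/41
ω_c/ω_r = 28/41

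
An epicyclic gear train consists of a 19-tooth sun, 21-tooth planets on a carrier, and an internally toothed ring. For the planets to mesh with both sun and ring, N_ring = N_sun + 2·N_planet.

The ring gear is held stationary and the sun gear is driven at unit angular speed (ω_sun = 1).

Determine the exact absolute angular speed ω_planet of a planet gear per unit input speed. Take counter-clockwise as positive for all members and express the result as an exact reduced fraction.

N_ring = 19 + 2·21 = 61
19(ω_s−ω_c) = −61(ω_r−ω_c),  ω_r=0, ω_s=1
19(1−ω_c) = −61(0−ω_c)  ⇒  80ω_c = 19  ⇒  ω_c = 19/80
sun–planet: 19·(1−19/80) = −21·(ω_p−ω_c)  ⇒  ω_p−ω_c = −(19/21)·(61/80) = -1159/1680
ω_p = 19/80 − 1159/1680 = -19/42

-19/42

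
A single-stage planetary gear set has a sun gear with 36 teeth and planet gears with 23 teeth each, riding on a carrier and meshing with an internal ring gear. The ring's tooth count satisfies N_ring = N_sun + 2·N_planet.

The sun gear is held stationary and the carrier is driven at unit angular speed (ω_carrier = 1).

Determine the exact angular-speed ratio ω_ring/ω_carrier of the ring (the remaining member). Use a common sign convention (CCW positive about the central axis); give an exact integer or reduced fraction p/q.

N_ring = 36 + 2·23 = 82
36(ω_s−ω_c) = −82(ω_r−ω_c),  ω_s=0, ω_c=1
ω_r = 1 − (36/82)(0−1) = 59/41
ω_r/ω_c = 59/41

59/41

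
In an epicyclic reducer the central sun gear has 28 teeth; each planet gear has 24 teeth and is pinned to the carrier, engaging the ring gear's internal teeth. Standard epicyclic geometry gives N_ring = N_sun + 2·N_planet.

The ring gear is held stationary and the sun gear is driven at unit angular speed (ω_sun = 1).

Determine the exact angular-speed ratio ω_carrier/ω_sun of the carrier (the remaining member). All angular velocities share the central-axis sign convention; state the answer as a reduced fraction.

7/26

N_ring = 28 + 2·24 = 76
28(ω_s−ω_c) = −76(ω_r−ω_c),  ω_r=0, ω_s=1
28(1−ω_c) = −76(0−ω_c)  ⇒  104ω_c = 28  ⇒  ω_c = 7/26
ω_c/ω_s = 7/26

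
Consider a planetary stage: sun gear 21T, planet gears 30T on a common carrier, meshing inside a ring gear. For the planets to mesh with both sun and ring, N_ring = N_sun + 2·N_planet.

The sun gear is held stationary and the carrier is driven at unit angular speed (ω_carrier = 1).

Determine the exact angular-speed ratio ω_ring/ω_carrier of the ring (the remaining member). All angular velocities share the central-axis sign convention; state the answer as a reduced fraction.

N_ring = 21 + 2·30 = 81
21(ω_s−ω_c) = −81(ω_r−ω_c),  ω_s=0, ω_c=1
ω_r = 1 − (21/81)(0−1) = 34/27
ω_r/ω_c = 34/27

34/27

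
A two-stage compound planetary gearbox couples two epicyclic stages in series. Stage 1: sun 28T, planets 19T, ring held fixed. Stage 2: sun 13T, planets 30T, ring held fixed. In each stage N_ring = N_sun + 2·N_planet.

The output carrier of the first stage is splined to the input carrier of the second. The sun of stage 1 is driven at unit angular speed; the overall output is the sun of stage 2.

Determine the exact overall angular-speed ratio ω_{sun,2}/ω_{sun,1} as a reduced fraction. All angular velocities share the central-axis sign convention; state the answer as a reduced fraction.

1204/611

Stage 1: N_ring = 28 + 2·19 = 66
Stage 1: 28(ω_s−ω_c) = −66(ω_r−ω_c),  ω_r=0, ω_s=1
Stage 1: 28(1−ω_c) = −66(0−ω_c)  ⇒  94ω_c = 28  ⇒  ω_c = 14/47
  ⇒ ω_c¹/ω_s¹ = 14/47
Stage 2: N_ring = 13 + 2·30 = 73
Stage 2: 13(ω_s−ω_c) = −73(ω_r−ω_c),  ω_r=0, ω_c=1
Stage 2: ω_s = 1 − (73/13)(0−1) = 86/13
  ⇒ ω_s²/ω_c² = 86/13
Coupling ω_c² = ω_c¹ ⇒ overall = 14/47 × 86/13 = 1204/611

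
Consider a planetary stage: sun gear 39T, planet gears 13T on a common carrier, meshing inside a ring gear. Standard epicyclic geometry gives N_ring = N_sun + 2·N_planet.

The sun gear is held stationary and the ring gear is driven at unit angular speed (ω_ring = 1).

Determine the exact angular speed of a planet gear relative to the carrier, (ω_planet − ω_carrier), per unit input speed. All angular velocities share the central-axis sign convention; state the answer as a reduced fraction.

N_ring = 39 + 2·13 = 65
39(ω_s−ω_c) = −65(ω_r−ω_c),  ω_s=0, ω_r=1
39(0−ω_c) = −65(1−ω_c)  ⇒  104ω_c = 65  ⇒  ω_c = 5/8
sun–planet: 39·(0−5/8) = −13·(ω_p−ω_c)  ⇒  ω_p−ω_c = −(39/13)·(-5/8) = 15/8

15/8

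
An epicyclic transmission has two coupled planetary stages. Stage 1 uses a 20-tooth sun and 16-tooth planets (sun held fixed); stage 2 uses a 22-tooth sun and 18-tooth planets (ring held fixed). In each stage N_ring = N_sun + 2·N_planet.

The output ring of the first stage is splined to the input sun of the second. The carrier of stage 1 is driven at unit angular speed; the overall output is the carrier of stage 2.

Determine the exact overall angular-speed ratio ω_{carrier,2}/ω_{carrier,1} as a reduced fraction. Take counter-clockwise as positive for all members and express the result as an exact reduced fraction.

Stage 1: N_ring = 20 + 2·16 = 52
Stage 1: 20(ω_s−ω_c) = −52(ω_r−ω_c),  ω_s=0, ω_c=1
Stage 1: ω_r = 1 − (20/52)(0−1) = 18/13
  ⇒ ω_r¹/ω_c¹ = 18/13
Stage 2: N_ring = 22 + 2·18 = 58
Stage 2: 22(ω_s−ω_c) = −58(ω_r−ω_c),  ω_r=0, ω_s=1
Stage 2: 22(1−ω_c) = −58(0−ω_c)  ⇒  80ω_c = 22  ⇒  ω_c = 11/40
  ⇒ ω_c²/ω_s² = 11/40
Coupling ω_s² = ω_r¹ ⇒ overall = 18/13 × 11/40 = 99/260

99/260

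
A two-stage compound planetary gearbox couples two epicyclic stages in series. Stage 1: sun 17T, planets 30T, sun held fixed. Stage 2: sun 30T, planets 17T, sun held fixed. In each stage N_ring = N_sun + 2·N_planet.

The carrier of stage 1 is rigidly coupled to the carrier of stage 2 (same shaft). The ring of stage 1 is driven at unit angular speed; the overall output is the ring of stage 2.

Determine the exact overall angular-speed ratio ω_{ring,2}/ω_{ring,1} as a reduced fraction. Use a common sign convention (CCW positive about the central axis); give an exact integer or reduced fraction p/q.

Stage 1: N_ring = 17 + 2·30 = 77
Stage 1: 17(ω_s−ω_c) = −77(ω_r−ω_c),  ω_s=0, ω_r=1
Stage 1: 17(0−ω_c) = −77(1−ω_c)  ⇒  94ω_c = 77  ⇒  ω_c = 77/94
  ⇒ ω_c¹/ω_r¹ = 77/94
Stage 2: N_ring = 30 + 2·17 = 64
Stage 2: 30(ω_s−ω_c) = −64(ω_r−ω_c),  ω_s=0, ω_c=1
Stage 2: ω_r = 1 − (30/64)(0−1) = 47/32
  ⇒ ω_r²/ω_c² = 47/32
Coupling ω_c² = ω_c¹ ⇒ overall = 77/94 × 47/32 = 77/64

77/64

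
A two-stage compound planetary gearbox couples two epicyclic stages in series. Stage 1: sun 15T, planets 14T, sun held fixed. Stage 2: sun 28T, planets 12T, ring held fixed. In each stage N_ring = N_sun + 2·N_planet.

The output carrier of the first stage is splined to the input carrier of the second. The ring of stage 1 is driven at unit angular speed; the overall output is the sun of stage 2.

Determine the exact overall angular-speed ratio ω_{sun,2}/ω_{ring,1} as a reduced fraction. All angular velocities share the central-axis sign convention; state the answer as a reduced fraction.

430/203

Stage 1: N_ring = 15 + 2·14 = 43
Stage 1: 15(ω_s−ω_c) = −43(ω_r−ω_c),  ω_s=0, ω_r=1
Stage 1: 15(0−ω_c) = −43(1−ω_c)  ⇒  58ω_c = 43  ⇒  ω_c = 43/58
  ⇒ ω_c¹/ω_r¹ = 43/58
Stage 2: N_ring = 28 + 2·12 = 52
Stage 2: 28(ω_s−ω_c) = −52(ω_r−ω_c),  ω_r=0, ω_c=1
Stage 2: ω_s = 1 − (52/28)(0−1) = 20/7
  ⇒ ω_s²/ω_c² = 20/7
Coupling ω_c² = ω_c¹ ⇒ overall = 43/58 × 20/7 = 430/203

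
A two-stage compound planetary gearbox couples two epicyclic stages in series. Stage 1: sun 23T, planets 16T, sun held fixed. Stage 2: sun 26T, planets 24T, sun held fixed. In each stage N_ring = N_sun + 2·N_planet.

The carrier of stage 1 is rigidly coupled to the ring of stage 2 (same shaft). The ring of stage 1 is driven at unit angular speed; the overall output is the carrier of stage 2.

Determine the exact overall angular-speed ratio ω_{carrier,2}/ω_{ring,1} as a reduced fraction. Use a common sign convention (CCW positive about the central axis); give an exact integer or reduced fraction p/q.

407/780

Stage 1: N_ring = 23 + 2·16 = 55
Stage 1: 23(ω_s−ω_c) = −55(ω_r−ω_c),  ω_s=0, ω_r=1
Stage 1: 23(0−ω_c) = −55(1−ω_c)  ⇒  78ω_c = 55  ⇒  ω_c = 55/78
  ⇒ ω_c¹/ω_r¹ = 55/78
Stage 2: N_ring = 26 + 2·24 = 74
Stage 2: 26(ω_s−ω_c) = −74(ω_r−ω_c),  ω_s=0, ω_r=1
Stage 2: 26(0−ω_c) = −74(1−ω_c)  ⇒  100ω_c = 74  ⇒  ω_c = 37/50
  ⇒ ω_c²/ω_r² = 37/50
Coupling ω_r² = ω_c¹ ⇒ overall = 55/78 × 37/50 = 407/780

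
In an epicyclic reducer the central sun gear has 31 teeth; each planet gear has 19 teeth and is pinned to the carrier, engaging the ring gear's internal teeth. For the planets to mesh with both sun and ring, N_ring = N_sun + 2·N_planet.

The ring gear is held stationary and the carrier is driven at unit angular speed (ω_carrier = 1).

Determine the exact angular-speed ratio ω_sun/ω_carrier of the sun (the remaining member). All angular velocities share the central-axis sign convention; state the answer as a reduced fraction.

100/31

N_ring = 31 + 2·19 = 69
31(ω_s−ω_c) = −69(ω_r−ω_c),  ω_r=0, ω_c=1
ω_s = 1 − (69/31)(0−1) = 100/31
ω_s/ω_c = 100/31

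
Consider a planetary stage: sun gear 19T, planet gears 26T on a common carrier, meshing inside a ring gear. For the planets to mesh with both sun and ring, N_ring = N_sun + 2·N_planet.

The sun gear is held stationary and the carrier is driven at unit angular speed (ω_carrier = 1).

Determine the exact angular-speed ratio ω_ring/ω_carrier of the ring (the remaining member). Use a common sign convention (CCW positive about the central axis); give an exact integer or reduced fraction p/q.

N_ring = 19 + 2·26 = 71
19(ω_s−ω_c) = −71(ω_r−ω_c),  ω_s=0, ω_c=1
ω_r = 1 − (19/71)(0−1) = 90/71
ω_r/ω_c = 90/71

90/71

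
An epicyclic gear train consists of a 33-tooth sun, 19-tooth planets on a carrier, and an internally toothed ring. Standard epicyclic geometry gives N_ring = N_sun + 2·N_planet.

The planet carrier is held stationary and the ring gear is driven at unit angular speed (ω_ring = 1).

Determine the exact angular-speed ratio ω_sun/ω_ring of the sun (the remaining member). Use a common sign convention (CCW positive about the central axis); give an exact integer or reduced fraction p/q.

N_ring = 33 + 2·19 = 71
33(ω_s−ω_c) = −71(ω_r−ω_c),  ω_c=0, ω_r=1
ω_s = 0 − (71/33)(1−0) = -71/33
ω_s/ω_r = -71/33

-71/33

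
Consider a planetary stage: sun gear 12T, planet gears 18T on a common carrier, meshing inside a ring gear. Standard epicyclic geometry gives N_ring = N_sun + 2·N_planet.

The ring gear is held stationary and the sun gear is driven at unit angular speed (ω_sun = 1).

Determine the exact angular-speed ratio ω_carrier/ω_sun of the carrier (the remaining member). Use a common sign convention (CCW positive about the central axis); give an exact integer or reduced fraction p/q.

N_ring = 12 + 2·18 = 48
12(ω_s−ω_c) = −48(ω_r−ω_c),  ω_r=0, ω_s=1
12(1−ω_c) = −48(0−ω_c)  ⇒  60ω_c = 12  ⇒  ω_c = 1/5
ω_c/ω_s = 1/5

1/5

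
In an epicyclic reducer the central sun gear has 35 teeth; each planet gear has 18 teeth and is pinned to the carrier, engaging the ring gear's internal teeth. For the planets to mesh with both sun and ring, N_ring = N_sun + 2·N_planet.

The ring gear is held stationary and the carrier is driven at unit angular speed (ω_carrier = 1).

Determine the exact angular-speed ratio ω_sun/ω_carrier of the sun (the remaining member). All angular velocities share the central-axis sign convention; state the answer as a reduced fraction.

N_ring = 35 + 2·18 = 71
35(ω_s−ω_c) = −71(ω_r−ω_c),  ω_r=0, ω_c=1
ω_s = 1 − (71/35)(0−1) = 106/35
ω_s/ω_c = 106/35

106/35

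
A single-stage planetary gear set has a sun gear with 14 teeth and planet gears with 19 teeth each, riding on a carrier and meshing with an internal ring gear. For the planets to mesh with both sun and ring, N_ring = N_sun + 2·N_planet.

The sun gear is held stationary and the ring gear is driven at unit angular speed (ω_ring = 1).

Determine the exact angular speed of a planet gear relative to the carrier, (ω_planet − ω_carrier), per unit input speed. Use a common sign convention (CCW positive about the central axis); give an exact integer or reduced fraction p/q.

364/627

N_ring = 14 + 2·19 = 52
14(ω_s−ω_c) = −52(ω_r−ω_c),  ω_s=0, ω_r=1
14(0−ω_c) = −52(1−ω_c)  ⇒  66ω_c = 52  ⇒  ω_c = 26/33
sun–planet: 14·(0−26/33) = −19·(ω_p−ω_c)  ⇒  ω_p−ω_c = −(14/19)·(-26/33) = 364/627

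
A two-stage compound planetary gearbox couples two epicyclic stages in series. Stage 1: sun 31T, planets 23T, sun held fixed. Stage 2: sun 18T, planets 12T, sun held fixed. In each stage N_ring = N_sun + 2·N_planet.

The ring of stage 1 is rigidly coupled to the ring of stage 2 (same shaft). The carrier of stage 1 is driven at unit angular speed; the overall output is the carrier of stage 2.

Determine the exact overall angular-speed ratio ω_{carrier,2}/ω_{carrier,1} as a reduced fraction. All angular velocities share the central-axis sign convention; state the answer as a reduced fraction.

Stage 1: N_ring = 31 + 2·23 = 77
Stage 1: 31(ω_s−ω_c) = −77(ω_r−ω_c),  ω_s=0, ω_c=1
Stage 1: ω_r = 1 − (31/77)(0−1) = 108/77
  ⇒ ω_r¹/ω_c¹ = 108/77
Stage 2: N_ring = 18 + 2·12 = 42
Stage 2: 18(ω_s−ω_c) = −42(ω_r−ω_c),  ω_s=0, ω_r=1
Stage 2: 18(0−ω_c) = −42(1−ω_c)  ⇒  60ω_c = 42  ⇒  ω_c = 7/10
  ⇒ ω_c²/ω_r² = 7/10
Coupling ω_r² = ω_r¹ ⇒ overall = 108/77 × 7/10 = 54/55

54/55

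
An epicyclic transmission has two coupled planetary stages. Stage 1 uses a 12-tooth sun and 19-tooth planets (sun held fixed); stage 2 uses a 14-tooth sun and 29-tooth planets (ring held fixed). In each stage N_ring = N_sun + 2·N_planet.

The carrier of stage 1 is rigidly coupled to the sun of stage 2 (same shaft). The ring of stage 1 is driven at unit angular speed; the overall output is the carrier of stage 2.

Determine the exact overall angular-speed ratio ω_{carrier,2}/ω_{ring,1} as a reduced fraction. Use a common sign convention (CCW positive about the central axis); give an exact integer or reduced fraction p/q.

Stage 1: N_ring = 12 + 2·19 = 50
Stage 1: 12(ω_s−ω_c) = −50(ω_r−ω_c),  ω_s=0, ω_r=1
Stage 1: 12(0−ω_c) = −50(1−ω_c)  ⇒  62ω_c = 50  ⇒  ω_c = 25/31
  ⇒ ω_c¹/ω_r¹ = 25/31
Stage 2: N_ring = 14 + 2·29 = 72
Stage 2: 14(ω_s−ω_c) = −72(ω_r−ω_c),  ω_r=0, ω_s=1
Stage 2: 14(1−ω_c) = −72(0−ω_c)  ⇒  86ω_c = 14  ⇒  ω_c = 7/43
  ⇒ ω_c²/ω_s² = 7/43
Coupling ω_s² = ω_c¹ ⇒ overall = 25/31 × 7/43 = 175/1333

175/1333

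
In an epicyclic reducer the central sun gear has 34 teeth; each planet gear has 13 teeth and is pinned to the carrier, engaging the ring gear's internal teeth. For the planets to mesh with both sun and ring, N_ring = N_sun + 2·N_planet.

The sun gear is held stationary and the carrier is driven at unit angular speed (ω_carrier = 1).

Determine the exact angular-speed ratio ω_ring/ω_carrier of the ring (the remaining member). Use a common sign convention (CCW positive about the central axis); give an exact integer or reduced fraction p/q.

N_ring = 34 + 2·13 = 60
34(ω_s−ω_c) = −60(ω_r−ω_c),  ω_s=0, ω_c=1
ω_r = 1 − (34/60)(0−1) = 47/30
ω_r/ω_c = 47/30

47/30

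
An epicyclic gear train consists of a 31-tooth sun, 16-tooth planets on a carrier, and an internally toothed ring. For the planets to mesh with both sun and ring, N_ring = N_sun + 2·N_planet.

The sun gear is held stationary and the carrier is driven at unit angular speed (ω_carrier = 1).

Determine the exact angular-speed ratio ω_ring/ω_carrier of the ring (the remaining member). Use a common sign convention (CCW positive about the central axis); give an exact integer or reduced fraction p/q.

94/63

N_ring = 31 + 2·16 = 63
31(ω_s−ω_c) = −63(ω_r−ω_c),  ω_s=0, ω_c=1
ω_r = 1 − (31/63)(0−1) = 94/63
ω_r/ω_c = 94/63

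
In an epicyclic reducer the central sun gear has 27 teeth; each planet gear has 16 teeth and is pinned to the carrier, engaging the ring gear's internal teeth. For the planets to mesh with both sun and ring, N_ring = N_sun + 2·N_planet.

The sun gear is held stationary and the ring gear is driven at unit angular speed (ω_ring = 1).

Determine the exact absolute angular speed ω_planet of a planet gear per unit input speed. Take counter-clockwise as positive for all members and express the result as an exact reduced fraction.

59/32

N_ring = 27 + 2·16 = 59
27(ω_s−ω_c) = −59(ω_r−ω_c),  ω_s=0, ω_r=1
27(0−ω_c) = −59(1−ω_c)  ⇒  86ω_c = 59  ⇒  ω_c = 59/86
sun–planet: 27·(0−59/86) = −16·(ω_p−ω_c)  ⇒  ω_p−ω_c = −(27/16)·(-59/86) = 1593/1376
ω_p = 59/86 + 1593/1376 = 59/32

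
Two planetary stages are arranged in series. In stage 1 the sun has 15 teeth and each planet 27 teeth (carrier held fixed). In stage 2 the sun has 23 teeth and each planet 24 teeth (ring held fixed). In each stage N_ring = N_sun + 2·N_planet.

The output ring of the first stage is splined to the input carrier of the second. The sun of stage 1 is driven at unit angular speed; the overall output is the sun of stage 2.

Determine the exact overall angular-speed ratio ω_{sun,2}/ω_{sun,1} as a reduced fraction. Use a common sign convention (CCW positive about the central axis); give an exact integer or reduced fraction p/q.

Stage 1: N_ring = 15 + 2·27 = 69
Stage 1: 15(ω_s−ω_c) = −69(ω_r−ω_c),  ω_c=0, ω_s=1
Stage 1: ω_r = 0 − (15/69)(1−0) = -5/23
  ⇒ ω_r¹/ω_s¹ = -5/23
Stage 2: N_ring = 23 + 2·24 = 71
Stage 2: 23(ω_s−ω_c) = −71(ω_r−ω_c),  ω_r=0, ω_c=1
Stage 2: ω_s = 1 − (71/23)(0−1) = 94/23
  ⇒ ω_s²/ω_c² = 94/23
Coupling ω_c² = ω_r¹ ⇒ overall = -5/23 × 94/23 = -470/529

-470/529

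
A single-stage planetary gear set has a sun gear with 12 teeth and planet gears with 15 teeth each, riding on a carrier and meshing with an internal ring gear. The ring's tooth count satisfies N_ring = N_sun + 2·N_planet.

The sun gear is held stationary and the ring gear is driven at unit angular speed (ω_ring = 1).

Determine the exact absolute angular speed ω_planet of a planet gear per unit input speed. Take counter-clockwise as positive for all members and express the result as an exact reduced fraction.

N_ring = 12 + 2·15 = 42
12(ω_s−ω_c) = −42(ω_r−ω_c),  ω_s=0, ω_r=1
12(0−ω_c) = −42(1−ω_c)  ⇒  54ω_c = 42  ⇒  ω_c = 7/9
sun–planet: 12·(0−7/9) = −15·(ω_p−ω_c)  ⇒  ω_p−ω_c = −(12/15)·(-7/9) = 28/45
ω_p = 7/9 + 28/45 = 7/5

7/5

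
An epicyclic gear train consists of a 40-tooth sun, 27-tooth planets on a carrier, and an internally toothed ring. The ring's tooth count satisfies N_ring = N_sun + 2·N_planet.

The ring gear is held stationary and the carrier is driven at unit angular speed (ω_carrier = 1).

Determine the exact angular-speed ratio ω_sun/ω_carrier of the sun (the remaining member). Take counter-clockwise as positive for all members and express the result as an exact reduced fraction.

67/20

N_ring = 40 + 2·27 = 94
40(ω_s−ω_c) = −94(ω_r−ω_c),  ω_r=0, ω_c=1
ω_s = 1 − (94/40)(0−1) = 67/20
ω_s/ω_c = 67/20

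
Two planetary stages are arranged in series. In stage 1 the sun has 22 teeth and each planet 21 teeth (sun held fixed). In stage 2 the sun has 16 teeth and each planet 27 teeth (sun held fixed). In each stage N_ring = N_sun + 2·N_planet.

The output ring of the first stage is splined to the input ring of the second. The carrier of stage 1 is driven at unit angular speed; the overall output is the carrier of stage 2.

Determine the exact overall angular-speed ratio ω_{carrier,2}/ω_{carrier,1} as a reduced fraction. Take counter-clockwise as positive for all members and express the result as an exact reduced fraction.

35/32

Stage 1: N_ring = 22 + 2·21 = 64
Stage 1: 22(ω_s−ω_c) = −64(ω_r−ω_c),  ω_s=0, ω_c=1
Stage 1: ω_r = 1 − (22/64)(0−1) = 43/32
  ⇒ ω_r¹/ω_c¹ = 43/32
Stage 2: N_ring = 16 + 2·27 = 70
Stage 2: 16(ω_s−ω_c) = −70(ω_r−ω_c),  ω_s=0, ω_r=1
Stage 2: 16(0−ω_c) = −70(1−ω_c)  ⇒  86ω_c = 70  ⇒  ω_c = 35/43
  ⇒ ω_c²/ω_r² = 35/43
Coupling ω_r² = ω_r¹ ⇒ overall = 43/32 × 35/43 = 35/32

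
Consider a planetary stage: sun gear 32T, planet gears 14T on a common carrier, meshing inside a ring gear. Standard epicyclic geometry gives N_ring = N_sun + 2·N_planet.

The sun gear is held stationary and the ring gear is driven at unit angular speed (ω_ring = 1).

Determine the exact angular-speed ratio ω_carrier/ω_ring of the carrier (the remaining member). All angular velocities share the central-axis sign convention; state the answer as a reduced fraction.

15/23

N_ring = 32 + 2·14 = 60
32(ω_s−ω_c) = −60(ω_r−ω_c),  ω_s=0, ω_r=1
32(0−ω_c) = −60(1−ω_c)  ⇒  92ω_c = 60  ⇒  ω_c = 15/23
ω_c/ω_r = 15/23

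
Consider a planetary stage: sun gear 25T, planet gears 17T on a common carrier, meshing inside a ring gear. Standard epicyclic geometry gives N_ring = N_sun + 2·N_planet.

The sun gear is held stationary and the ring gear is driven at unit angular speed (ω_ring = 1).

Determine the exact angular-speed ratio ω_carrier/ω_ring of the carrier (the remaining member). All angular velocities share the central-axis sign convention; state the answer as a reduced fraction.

59/84

N_ring = 25 + 2·17 = 59
25(ω_s−ω_c) = −59(ω_r−ω_c),  ω_s=0, ω_r=1
25(0−ω_c) = −59(1−ω_c)  ⇒  84ω_c = 59  ⇒  ω_c = 59/84
ω_c/ω_r = 59/84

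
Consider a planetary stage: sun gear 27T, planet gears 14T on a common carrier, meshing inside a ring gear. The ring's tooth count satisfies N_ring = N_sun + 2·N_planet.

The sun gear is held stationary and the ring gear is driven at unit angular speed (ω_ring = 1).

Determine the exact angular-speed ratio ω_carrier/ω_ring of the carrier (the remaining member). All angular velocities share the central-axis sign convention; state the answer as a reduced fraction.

55/82

N_ring = 27 + 2·14 = 55
27(ω_s−ω_c) = −55(ω_r−ω_c),  ω_s=0, ω_r=1
27(0−ω_c) = −55(1−ω_c)  ⇒  82ω_c = 55  ⇒  ω_c = 55/82
ω_c/ω_r = 55/82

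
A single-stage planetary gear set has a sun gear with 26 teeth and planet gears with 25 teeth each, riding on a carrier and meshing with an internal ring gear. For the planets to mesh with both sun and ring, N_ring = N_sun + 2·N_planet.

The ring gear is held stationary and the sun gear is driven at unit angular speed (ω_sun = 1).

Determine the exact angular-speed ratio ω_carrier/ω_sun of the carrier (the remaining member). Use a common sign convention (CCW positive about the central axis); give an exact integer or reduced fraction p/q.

13/51

N_ring = 26 + 2·25 = 76
26(ω_s−ω_c) = −76(ω_r−ω_c),  ω_r=0, ω_s=1
26(1−ω_c) = −76(0−ω_c)  ⇒  102ω_c = 26  ⇒  ω_c = 13/51
ω_c/ω_s = 13/51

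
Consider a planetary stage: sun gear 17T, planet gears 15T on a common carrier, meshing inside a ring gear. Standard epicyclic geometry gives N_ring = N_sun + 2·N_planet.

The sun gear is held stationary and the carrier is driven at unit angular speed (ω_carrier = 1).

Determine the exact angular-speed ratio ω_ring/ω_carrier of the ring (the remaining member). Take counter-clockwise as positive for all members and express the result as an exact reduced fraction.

64/47

N_ring = 17 + 2·15 = 47
17(ω_s−ω_c) = −47(ω_r−ω_c),  ω_s=0, ω_c=1
ω_r = 1 − (17/47)(0−1) = 64/47
ω_r/ω_c = 64/47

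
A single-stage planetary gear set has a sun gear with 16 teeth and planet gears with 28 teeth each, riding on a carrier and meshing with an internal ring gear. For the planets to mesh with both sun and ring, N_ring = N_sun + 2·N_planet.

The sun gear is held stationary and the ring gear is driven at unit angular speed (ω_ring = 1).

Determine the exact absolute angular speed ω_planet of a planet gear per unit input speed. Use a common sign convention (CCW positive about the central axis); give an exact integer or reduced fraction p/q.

9/7

N_ring = 16 + 2·28 = 72
16(ω_s−ω_c) = −72(ω_r−ω_c),  ω_s=0, ω_r=1
16(0−ω_c) = −72(1−ω_c)  ⇒  88ω_c = 72  ⇒  ω_c = 9/11
sun–planet: 16·(0−9/11) = −28·(ω_p−ω_c)  ⇒  ω_p−ω_c = −(16/28)·(-9/11) = 36/77
ω_p = 9/11 + 36/77 = 9/7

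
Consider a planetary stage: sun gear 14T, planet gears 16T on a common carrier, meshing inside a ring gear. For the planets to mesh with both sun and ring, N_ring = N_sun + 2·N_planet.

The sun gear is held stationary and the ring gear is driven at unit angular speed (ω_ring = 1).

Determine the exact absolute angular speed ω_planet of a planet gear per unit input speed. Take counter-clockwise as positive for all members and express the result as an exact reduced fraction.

N_ring = 14 + 2·16 = 46
14(ω_s−ω_c) = −46(ω_r−ω_c),  ω_s=0, ω_r=1
14(0−ω_c) = −46(1−ω_c)  ⇒  60ω_c = 46  ⇒  ω_c = 23/30
sun–planet: 14·(0−23/30) = −16·(ω_p−ω_c)  ⇒  ω_p−ω_c = −(14/16)·(-23/30) = 161/240
ω_p = 23/30 + 161/240 = 23/16

23/16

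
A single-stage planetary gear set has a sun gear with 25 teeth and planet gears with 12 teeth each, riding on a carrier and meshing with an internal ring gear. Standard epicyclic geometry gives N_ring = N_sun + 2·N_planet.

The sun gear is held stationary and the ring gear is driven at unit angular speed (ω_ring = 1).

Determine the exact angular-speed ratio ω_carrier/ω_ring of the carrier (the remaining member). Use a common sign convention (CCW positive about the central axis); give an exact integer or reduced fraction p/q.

N_ring = 25 + 2·12 = 49
25(ω_s−ω_c) = −49(ω_r−ω_c),  ω_s=0, ω_r=1
25(0−ω_c) = −49(1−ω_c)  ⇒  74ω_c = 49  ⇒  ω_c = 49/74
ω_c/ω_r = 49/74

49/74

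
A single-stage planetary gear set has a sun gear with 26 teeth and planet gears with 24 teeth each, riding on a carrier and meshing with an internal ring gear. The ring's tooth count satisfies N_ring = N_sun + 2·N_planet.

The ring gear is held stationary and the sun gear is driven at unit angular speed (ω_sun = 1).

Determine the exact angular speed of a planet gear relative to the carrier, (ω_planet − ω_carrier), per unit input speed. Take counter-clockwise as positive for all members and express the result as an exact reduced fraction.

-481/600

N_ring = 26 + 2·24 = 74
26(ω_s−ω_c) = −74(ω_r−ω_c),  ω_r=0, ω_s=1
26(1−ω_c) = −74(0−ω_c)  ⇒  100ω_c = 26  ⇒  ω_c = 13/50
sun–planet: 26·(1−13/50) = −24·(ω_p−ω_c)  ⇒  ω_p−ω_c = −(26/24)·(37/50) = -481/600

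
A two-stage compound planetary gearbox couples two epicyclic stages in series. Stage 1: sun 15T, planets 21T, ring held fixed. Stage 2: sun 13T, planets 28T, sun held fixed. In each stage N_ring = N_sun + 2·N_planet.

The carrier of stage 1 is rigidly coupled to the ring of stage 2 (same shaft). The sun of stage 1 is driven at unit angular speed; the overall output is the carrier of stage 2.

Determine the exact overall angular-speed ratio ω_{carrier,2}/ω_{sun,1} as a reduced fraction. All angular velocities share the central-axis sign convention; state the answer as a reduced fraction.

Stage 1: N_ring = 15 + 2·21 = 57
Stage 1: 15(ω_s−ω_c) = −57(ω_r−ω_c),  ω_r=0, ω_s=1
Stage 1: 15(1−ω_c) = −57(0−ω_c)  ⇒  72ω_c = 15  ⇒  ω_c = 5/24
  ⇒ ω_c¹/ω_s¹ = 5/24
Stage 2: N_ring = 13 + 2·28 = 69
Stage 2: 13(ω_s−ω_c) = −69(ω_r−ω_c),  ω_s=0, ω_r=1
Stage 2: 13(0−ω_c) = −69(1−ω_c)  ⇒  82ω_c = 69  ⇒  ω_c = 69/82
  ⇒ ω_c²/ω_r² = 69/82
Coupling ω_r² = ω_c¹ ⇒ overall = 5/24 × 69/82 = 115/656

115/656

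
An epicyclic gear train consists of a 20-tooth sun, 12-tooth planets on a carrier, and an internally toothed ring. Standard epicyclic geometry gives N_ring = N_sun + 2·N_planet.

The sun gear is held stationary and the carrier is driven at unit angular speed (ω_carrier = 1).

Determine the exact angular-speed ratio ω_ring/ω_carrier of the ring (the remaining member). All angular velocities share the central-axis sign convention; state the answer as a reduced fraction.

N_ring = 20 + 2·12 = 44
20(ω_s−ω_c) = −44(ω_r−ω_c),  ω_s=0, ω_c=1
ω_r = 1 − (20/44)(0−1) = 16/11
ω_r/ω_c = 16/11

16/11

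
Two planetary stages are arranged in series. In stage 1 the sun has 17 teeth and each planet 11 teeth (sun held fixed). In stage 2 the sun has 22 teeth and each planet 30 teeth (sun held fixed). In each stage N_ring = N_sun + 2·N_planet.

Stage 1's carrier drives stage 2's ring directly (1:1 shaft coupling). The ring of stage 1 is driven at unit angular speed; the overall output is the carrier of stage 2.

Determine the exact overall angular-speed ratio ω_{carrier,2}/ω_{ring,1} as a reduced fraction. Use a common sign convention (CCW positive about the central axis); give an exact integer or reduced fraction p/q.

Stage 1: N_ring = 17 + 2·11 = 39
Stage 1: 17(ω_s−ω_c) = −39(ω_r−ω_c),  ω_s=0, ω_r=1
Stage 1: 17(0−ω_c) = −39(1−ω_c)  ⇒  56ω_c = 39  ⇒  ω_c = 39/56
  ⇒ ω_c¹/ω_r¹ = 39/56
Stage 2: N_ring = 22 + 2·30 = 82
Stage 2: 22(ω_s−ω_c) = −82(ω_r−ω_c),  ω_s=0, ω_r=1
Stage 2: 22(0−ω_c) = −82(1−ω_c)  ⇒  104ω_c = 82  ⇒  ω_c = 41/52
  ⇒ ω_c²/ω_r² = 41/52
Coupling ω_r² = ω_c¹ ⇒ overall = 39/56 × 41/52 = 123/224

123/224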